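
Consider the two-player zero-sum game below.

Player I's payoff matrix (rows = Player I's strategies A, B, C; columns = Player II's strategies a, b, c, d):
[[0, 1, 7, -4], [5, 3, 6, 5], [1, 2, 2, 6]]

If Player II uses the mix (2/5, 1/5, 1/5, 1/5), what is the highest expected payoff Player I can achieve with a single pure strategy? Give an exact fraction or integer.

A: (0)·(2/5) + (1)·(1/5) + (7)·(1/5) + (-4)·(1/5) = 4/5.
B: (5)·(2/5) + (3)·(1/5) + (6)·(1/5) + (5)·(1/5) = 24/5.
C: (1)·(2/5) + (2)·(1/5) + (2)·(1/5) + (6)·(1/5) = 12/5.
The best pure response is B with expected payoff 24/5.

24/5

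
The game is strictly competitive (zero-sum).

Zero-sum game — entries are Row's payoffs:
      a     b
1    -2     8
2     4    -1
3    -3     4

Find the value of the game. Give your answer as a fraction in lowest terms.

Row 3 is strictly dominated by row 1, so Row never plays it.
The remaining 2×2 game on (1, 2) × (a, b) has no saddle point. Let Row play 1 with probability p; indifference gives −2p + 4(1−p) = 8p − (1−p), so p = 1/3.
Similarly Column's optimal q on a is 3/5, and the value is -2·(3/5) + (8)·(2/5) = 2.

2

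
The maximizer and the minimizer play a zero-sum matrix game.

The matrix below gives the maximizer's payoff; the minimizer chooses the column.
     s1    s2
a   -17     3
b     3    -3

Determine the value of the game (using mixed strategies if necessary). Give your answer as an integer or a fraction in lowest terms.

Row minima are -17 and -3, so the maximizer's maximin is -3; column maxima are 3 and 3, so the minimizer's minimax is 3. These differ, so the equilibrium is in mixed strategies.
Let the maximizer play a with probability p. The minimizer is indifferent when −17p + 3(1−p) = 3p − 3(1−p), giving p = 3/13.
Let the minimizer play s1 with probability q. The maximizer is indifferent when −17q + 3(1−q) = 3q − 3(1−q), giving q = 3/13.
The value is -17·(3/13) + (3)·(10/13) = -21/13.

-21/13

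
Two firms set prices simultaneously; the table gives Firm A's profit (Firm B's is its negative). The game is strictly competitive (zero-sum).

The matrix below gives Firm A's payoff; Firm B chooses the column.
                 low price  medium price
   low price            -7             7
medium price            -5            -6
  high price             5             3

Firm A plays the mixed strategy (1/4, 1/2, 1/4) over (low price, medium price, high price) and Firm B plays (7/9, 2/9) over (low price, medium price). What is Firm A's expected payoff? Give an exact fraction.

-22/9

Against (7/9, 2/9), each row's expected payoff is low price: -35/9; medium price: -47/9; high price: 41/9.
Taking the (1/4, 1/2, 1/4)-weighted average: (1/4)·(-35/9) + (1/2)·(-47/9) + (1/4)·(41/9) = -22/9.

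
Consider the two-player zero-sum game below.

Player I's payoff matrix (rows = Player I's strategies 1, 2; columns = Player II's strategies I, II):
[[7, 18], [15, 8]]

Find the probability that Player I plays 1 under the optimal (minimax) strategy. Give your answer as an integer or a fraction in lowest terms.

7/18

Row minima are 7 and 8, so Player I's maximin is 8; column maxima are 15 and 18, so Player II's minimax is 15. These differ, so the equilibrium is in mixed strategies.
Let Player I play 1 with probability p. Player II is indifferent when 7p + 15(1−p) = 18p + 8(1−p), giving p = 7/18.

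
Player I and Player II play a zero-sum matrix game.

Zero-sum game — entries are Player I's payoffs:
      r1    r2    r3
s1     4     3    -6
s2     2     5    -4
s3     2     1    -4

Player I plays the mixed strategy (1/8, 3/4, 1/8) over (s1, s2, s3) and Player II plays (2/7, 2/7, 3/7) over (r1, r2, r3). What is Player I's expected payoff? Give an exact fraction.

Against (2/7, 2/7, 3/7), each row's expected payoff is s1: -4/7; s2: 2/7; s3: -6/7.
Taking the (1/8, 3/4, 1/8)-weighted average: (1/8)·(-4/7) + (3/4)·(2/7) + (1/8)·(-6/7) = 1/28.

1/28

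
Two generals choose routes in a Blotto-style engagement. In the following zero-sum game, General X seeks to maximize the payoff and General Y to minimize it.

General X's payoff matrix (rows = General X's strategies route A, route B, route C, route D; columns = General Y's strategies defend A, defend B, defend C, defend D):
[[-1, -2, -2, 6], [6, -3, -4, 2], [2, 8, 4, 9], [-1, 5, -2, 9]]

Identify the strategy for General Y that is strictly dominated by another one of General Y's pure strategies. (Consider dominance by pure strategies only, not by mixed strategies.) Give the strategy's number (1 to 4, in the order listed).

General Y prefers columns that give General X less. Compare defend D with defend B: -2 < 6, -3 < 2, 8 < 9, 5 < 9.
So defend B strictly dominates defend D for General Y; defend D is strictly dominated.

4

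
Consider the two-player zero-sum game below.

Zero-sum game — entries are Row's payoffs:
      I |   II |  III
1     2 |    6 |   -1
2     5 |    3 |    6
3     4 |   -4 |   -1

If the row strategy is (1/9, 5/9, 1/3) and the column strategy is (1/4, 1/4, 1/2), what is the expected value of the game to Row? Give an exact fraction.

25/9

Against (1/4, 1/4, 1/2), each row's expected payoff is 1: 3/2; 2: 5; 3: -1/2.
Taking the (1/9, 5/9, 1/3)-weighted average: (1/9)·(3/2) + (5/9)·(5) + (1/3)·(-1/2) = 25/9.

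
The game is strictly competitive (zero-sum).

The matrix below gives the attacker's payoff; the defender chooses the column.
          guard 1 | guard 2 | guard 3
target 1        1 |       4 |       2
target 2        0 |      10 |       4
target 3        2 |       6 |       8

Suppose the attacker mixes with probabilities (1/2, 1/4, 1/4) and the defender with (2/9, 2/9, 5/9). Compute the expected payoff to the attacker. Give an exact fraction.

34/9

Against (2/9, 2/9, 5/9), each row's expected payoff is target 1: 20/9; target 2: 40/9; target 3: 56/9.
Taking the (1/2, 1/4, 1/4)-weighted average: (1/2)·(20/9) + (1/4)·(40/9) + (1/4)·(56/9) = 34/9.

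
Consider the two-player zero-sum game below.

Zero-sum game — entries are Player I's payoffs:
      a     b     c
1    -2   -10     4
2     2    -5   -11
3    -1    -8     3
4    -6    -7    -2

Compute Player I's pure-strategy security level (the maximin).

The worst-case payoff for each row is 1: -10, 2: -11, 3: -8, 4: -7.
The best of these is -7.

-7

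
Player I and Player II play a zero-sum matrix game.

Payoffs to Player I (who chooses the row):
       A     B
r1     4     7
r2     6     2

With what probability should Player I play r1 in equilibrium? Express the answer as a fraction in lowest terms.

Row minima are 4 and 2, so Player I's maximin is 4; column maxima are 6 and 7, so Player II's minimax is 6. These differ, so the equilibrium is in mixed strategies.
Let Player I play r1 with probability p. Player II is indifferent when 4p + 6(1−p) = 7p + 2(1−p), giving p = 4/7.

4/7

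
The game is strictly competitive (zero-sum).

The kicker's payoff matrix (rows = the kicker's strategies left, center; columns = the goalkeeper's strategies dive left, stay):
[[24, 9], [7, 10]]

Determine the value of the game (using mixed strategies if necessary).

Row minima are 9 and 7, so the kicker's maximin is 9; column maxima are 24 and 10, so the goalkeeper's minimax is 10. These differ, so the equilibrium is in mixed strategies.
Let the kicker play left with probability p. The goalkeeper is indifferent when 24p + 7(1−p) = 9p + 10(1−p), giving p = 1/6.
Let the goalkeeper play dive left with probability q. The kicker is indifferent when 24q + 9(1−q) = 7q + 10(1−q), giving q = 1/18.
The value is 24·(1/18) + (9)·(17/18) = 59/6.

59/6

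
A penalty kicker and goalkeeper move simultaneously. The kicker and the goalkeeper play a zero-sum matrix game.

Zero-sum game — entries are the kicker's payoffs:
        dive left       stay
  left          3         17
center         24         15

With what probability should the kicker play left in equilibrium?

9/23

Row minima are 3 and 15, so the kicker's maximin is 15; column maxima are 24 and 17, so the goalkeeper's minimax is 17. These differ, so the equilibrium is in mixed strategies.
Let the kicker play left with probability p. The goalkeeper is indifferent when 3p + 24(1−p) = 17p + 15(1−p), giving p = 9/23.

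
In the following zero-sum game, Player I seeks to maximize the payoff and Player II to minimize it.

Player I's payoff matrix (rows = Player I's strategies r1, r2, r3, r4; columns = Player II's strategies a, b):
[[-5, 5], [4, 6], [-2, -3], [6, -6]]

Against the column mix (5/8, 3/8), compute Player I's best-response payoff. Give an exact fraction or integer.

19/4

r1: (-5)·(5/8) + (5)·(3/8) = -5/4.
r2: (4)·(5/8) + (6)·(3/8) = 19/4.
r3: (-2)·(5/8) + (-3)·(3/8) = -19/8.
r4: (6)·(5/8) + (-6)·(3/8) = 3/2.
The best pure response is r2 with expected payoff 19/4.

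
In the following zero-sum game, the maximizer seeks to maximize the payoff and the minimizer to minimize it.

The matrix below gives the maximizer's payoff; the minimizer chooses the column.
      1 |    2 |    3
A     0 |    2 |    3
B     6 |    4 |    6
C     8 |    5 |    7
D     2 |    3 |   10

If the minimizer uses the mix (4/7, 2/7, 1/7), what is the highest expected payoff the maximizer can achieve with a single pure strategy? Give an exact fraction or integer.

A: (0)·(4/7) + (2)·(2/7) + (3)·(1/7) = 1.
B: (6)·(4/7) + (4)·(2/7) + (6)·(1/7) = 38/7.
C: (8)·(4/7) + (5)·(2/7) + (7)·(1/7) = 7.
D: (2)·(4/7) + (3)·(2/7) + (10)·(1/7) = 24/7.
The best pure response is C with expected payoff 7.

7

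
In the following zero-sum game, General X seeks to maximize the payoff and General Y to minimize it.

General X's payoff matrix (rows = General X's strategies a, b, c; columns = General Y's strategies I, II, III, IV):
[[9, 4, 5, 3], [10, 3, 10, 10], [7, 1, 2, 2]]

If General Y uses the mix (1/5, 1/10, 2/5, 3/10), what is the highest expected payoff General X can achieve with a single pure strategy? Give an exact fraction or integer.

a: (9)·(1/5) + (4)·(1/10) + (5)·(2/5) + (3)·(3/10) = 51/10.
b: (10)·(1/5) + (3)·(1/10) + (10)·(2/5) + (10)·(3/10) = 93/10.
c: (7)·(1/5) + (1)·(1/10) + (2)·(2/5) + (2)·(3/10) = 29/10.
The best pure response is b with expected payoff 93/10.

93/10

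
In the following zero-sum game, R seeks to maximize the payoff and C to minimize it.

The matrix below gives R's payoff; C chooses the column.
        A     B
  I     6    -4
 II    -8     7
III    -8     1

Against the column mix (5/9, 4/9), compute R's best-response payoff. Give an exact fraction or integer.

14/9

I: (6)·(5/9) + (-4)·(4/9) = 14/9.
II: (-8)·(5/9) + (7)·(4/9) = -4/3.
III: (-8)·(5/9) + (1)·(4/9) = -4.
The best pure response is I with expected payoff 14/9.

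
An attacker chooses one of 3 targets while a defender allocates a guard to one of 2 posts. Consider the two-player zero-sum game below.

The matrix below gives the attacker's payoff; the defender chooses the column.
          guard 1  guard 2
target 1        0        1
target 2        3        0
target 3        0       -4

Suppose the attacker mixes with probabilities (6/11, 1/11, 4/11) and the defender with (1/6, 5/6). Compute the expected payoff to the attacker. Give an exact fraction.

Against (1/6, 5/6), each row's expected payoff is target 1: 5/6; target 2: 1/2; target 3: -10/3.
Taking the (6/11, 1/11, 4/11)-weighted average: (6/11)·(5/6) + (1/11)·(1/2) + (4/11)·(-10/3) = -47/66.

-47/66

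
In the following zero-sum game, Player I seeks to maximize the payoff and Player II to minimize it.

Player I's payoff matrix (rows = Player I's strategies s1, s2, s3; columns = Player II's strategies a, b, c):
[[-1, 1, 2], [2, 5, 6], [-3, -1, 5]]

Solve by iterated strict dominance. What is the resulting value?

2

Row s1 is strictly dominated by row s2 (2>-1, 5>1, 6>2); eliminate s1.
Row s3 is strictly dominated by row s2 (2>-3, 5>-1, 6>5); eliminate s3.
Column b is strictly dominated by a for Player II (2<5); eliminate b.
Column c is strictly dominated by a for Player II (2<6); eliminate c.
Only (s2, a) remains, with payoff 2.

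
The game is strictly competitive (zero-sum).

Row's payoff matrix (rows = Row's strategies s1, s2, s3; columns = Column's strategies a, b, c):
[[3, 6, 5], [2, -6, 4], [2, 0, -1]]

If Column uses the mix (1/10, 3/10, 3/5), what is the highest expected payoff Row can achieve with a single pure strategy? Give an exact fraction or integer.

51/10

s1: (3)·(1/10) + (6)·(3/10) + (5)·(3/5) = 51/10.
s2: (2)·(1/10) + (-6)·(3/10) + (4)·(3/5) = 4/5.
s3: (2)·(1/10) + (0)·(3/10) + (-1)·(3/5) = -2/5.
The best pure response is s1 with expected payoff 51/10.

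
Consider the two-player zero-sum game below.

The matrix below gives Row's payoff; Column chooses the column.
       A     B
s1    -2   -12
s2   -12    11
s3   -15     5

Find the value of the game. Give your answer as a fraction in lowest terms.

Row s3 is strictly dominated by row s2, so Row never plays it.
The remaining 2×2 game on (s1, s2) × (A, B) has no saddle point. Let Row play s1 with probability p; indifference gives −2p − 12(1−p) = −12p + 11(1−p), so p = 23/33.
Similarly Column's optimal q on A is 23/33, and the value is -2·(23/33) + (-12)·(10/33) = -166/33.

-166/33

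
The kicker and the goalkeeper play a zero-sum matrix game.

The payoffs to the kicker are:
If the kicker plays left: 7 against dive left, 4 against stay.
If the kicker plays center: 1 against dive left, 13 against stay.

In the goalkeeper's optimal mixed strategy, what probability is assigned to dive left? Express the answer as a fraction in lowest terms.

3/5

Row minima are 4 and 1, so the kicker's maximin is 4; column maxima are 7 and 13, so the goalkeeper's minimax is 7. These differ, so the equilibrium is in mixed strategies.
Let the goalkeeper play dive left with probability q. The kicker is indifferent when 7q + 4(1−q) = q + 13(1−q), giving q = 3/5.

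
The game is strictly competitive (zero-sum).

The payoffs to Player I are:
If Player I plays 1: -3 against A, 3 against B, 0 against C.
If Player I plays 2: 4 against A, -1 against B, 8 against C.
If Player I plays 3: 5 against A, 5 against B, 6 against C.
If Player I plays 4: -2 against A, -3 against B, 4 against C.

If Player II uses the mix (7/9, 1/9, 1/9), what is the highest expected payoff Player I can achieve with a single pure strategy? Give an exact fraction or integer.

46/9

1: (-3)·(7/9) + (3)·(1/9) + (0)·(1/9) = -2.
2: (4)·(7/9) + (-1)·(1/9) + (8)·(1/9) = 35/9.
3: (5)·(7/9) + (5)·(1/9) + (6)·(1/9) = 46/9.
4: (-2)·(7/9) + (-3)·(1/9) + (4)·(1/9) = -13/9.
The best pure response is 3 with expected payoff 46/9.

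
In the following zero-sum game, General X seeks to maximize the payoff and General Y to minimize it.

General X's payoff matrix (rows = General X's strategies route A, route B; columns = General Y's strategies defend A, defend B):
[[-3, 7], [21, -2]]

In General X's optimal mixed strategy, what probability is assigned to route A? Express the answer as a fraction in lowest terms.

Row minima are -3 and -2, so General X's maximin is -2; column maxima are 21 and 7, so General Y's minimax is 7. These differ, so the equilibrium is in mixed strategies.
Let General X play route A with probability p. General Y is indifferent when −3p + 21(1−p) = 7p − 2(1−p), giving p = 23/33.

23/33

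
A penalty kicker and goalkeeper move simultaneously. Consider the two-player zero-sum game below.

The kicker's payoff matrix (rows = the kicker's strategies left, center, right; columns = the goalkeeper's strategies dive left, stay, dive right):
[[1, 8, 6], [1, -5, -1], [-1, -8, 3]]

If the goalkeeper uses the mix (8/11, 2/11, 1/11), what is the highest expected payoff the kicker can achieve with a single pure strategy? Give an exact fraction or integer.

left: (1)·(8/11) + (8)·(2/11) + (6)·(1/11) = 30/11.
center: (1)·(8/11) + (-5)·(2/11) + (-1)·(1/11) = -3/11.
right: (-1)·(8/11) + (-8)·(2/11) + (3)·(1/11) = -21/11.
The best pure response is left with expected payoff 30/11.

30/11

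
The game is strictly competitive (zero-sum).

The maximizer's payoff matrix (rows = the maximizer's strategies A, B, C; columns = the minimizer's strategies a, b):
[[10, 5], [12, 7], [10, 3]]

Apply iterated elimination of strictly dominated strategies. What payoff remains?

Row C is strictly dominated by row B (12>10, 7>3); eliminate C.
Row A is strictly dominated by row B (12>10, 7>5); eliminate A.
Column a is strictly dominated by b for the minimizer (7<12); eliminate a.
Only (B, b) remains, with payoff 7.

7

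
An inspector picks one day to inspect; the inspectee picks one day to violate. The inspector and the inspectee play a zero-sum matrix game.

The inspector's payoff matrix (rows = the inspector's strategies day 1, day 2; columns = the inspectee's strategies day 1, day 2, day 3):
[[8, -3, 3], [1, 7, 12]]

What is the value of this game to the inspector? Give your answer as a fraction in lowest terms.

Column day 3 is strictly dominated by day 2 for the inspectee (it gives the inspector more in every row).
The remaining 2×2 game on (day 1, day 2) × (day 1, day 2) has no saddle point. Let the inspector play day 1 with probability p; indifference gives 8p + (1−p) = −3p + 7(1−p), so p = 6/17.
Similarly the inspectee's optimal q on day 1 is 10/17, and the value is 8·(10/17) + (-3)·(7/17) = 59/17.

59/17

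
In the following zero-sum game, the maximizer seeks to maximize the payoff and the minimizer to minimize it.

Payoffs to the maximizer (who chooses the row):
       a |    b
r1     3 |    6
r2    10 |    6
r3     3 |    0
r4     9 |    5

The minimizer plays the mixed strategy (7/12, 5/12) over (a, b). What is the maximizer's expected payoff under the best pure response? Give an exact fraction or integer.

25/3

r1: (3)·(7/12) + (6)·(5/12) = 17/4.
r2: (10)·(7/12) + (6)·(5/12) = 25/3.
r3: (3)·(7/12) + (0)·(5/12) = 7/4.
r4: (9)·(7/12) + (5)·(5/12) = 22/3.
The best pure response is r2 with expected payoff 25/3.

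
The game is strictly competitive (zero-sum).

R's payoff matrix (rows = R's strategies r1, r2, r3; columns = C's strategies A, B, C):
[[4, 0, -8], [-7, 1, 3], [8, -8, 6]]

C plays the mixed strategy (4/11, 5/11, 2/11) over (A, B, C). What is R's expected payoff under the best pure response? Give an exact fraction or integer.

r1: (4)·(4/11) + (0)·(5/11) + (-8)·(2/11) = 0.
r2: (-7)·(4/11) + (1)·(5/11) + (3)·(2/11) = -17/11.
r3: (8)·(4/11) + (-8)·(5/11) + (6)·(2/11) = 4/11.
The best pure response is r3 with expected payoff 4/11.

4/11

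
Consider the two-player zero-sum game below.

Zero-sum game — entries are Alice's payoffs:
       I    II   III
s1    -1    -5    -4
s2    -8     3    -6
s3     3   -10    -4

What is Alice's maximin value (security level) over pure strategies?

-5

The worst-case payoff for each row is s1: -5, s2: -8, s3: -10.
The best of these is -5.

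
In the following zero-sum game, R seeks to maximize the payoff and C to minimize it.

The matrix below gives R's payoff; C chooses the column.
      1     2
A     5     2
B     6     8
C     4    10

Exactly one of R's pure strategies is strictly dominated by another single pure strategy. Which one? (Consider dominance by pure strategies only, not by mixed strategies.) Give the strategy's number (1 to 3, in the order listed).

1

Compare A with B: 6 > 5, 8 > 2.
So B strictly dominates A for R; A is strictly dominated.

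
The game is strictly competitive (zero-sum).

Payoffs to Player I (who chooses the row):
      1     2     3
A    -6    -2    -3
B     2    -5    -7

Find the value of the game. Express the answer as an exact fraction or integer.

Column 2 is strictly dominated by 3 for Player II (it gives Player I more in every row).
The remaining 2×2 game on (A, B) × (1, 3) has no saddle point. Let Player I play A with probability p; indifference gives −6p + 2(1−p) = −3p − 7(1−p), so p = 3/4.
Similarly Player II's optimal q on 1 is 1/3, and the value is -6·(1/3) + (-3)·(2/3) = -4.

-4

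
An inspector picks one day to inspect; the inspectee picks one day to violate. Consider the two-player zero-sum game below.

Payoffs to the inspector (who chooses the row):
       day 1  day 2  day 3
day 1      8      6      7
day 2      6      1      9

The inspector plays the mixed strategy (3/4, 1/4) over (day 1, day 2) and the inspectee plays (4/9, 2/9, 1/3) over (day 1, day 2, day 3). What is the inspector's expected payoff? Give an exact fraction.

62/9

Against (4/9, 2/9, 1/3), each row's expected payoff is day 1: 65/9; day 2: 53/9.
Taking the (3/4, 1/4)-weighted average: (3/4)·(65/9) + (1/4)·(53/9) = 62/9.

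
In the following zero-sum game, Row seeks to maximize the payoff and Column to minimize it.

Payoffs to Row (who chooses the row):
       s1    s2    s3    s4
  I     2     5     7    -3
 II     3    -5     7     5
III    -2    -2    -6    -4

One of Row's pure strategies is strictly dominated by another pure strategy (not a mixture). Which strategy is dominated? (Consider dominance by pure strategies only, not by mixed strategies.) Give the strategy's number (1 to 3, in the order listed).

Compare III with I: 2 > -2, 5 > -2, 7 > -6, -3 > -4.
So I strictly dominates III for Row; III is strictly dominated.

3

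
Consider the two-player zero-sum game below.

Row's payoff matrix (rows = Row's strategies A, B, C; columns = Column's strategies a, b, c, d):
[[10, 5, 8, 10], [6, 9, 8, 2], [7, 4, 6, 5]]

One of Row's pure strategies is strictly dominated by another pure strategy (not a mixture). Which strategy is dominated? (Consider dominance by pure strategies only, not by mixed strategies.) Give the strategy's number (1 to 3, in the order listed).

Compare C with A: 10 > 7, 5 > 4, 8 > 6, 10 > 5.
So A strictly dominates C for Row; C is strictly dominated.

3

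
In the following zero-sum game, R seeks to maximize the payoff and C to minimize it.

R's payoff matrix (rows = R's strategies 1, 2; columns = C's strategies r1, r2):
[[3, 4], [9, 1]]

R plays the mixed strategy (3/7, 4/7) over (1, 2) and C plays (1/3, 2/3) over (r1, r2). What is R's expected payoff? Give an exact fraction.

11/3

Against (1/3, 2/3), each row's expected payoff is 1: 11/3; 2: 11/3.
Taking the (3/7, 4/7)-weighted average: (3/7)·(11/3) + (4/7)·(11/3) = 11/3.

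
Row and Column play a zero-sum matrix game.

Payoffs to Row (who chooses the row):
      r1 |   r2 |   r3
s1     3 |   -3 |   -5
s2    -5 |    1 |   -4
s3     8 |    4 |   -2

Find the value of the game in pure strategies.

Row minima: -5, -5, -2 → Row's maximin is -2.
Column maxima: 8, 4, -2 → Column's minimax is -2.
They coincide at (s3, r3), so the value is -2.

-2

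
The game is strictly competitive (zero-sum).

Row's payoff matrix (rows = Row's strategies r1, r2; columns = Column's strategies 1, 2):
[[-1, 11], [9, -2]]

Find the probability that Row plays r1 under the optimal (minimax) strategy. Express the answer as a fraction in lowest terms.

Row minima are -1 and -2, so Row's maximin is -1; column maxima are 9 and 11, so Column's minimax is 9. These differ, so the equilibrium is in mixed strategies.
Let Row play r1 with probability p. Column is indifferent when −p + 9(1−p) = 11p − 2(1−p), giving p = 11/23.

11/23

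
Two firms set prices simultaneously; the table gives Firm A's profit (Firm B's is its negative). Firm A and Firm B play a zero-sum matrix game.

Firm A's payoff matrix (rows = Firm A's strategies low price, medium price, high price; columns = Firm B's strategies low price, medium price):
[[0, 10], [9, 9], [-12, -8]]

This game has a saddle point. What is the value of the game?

9

Row minima: 0, 9, -12 → Firm A's maximin is 9.
Column maxima: 9, 10 → Firm B's minimax is 9.
They coincide at (medium price, low price), so the value is 9.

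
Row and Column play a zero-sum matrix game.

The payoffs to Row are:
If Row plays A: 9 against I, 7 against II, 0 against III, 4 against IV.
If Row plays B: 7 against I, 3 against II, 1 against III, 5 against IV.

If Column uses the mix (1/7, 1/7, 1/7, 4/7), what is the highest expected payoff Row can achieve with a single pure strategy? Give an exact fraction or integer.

32/7

A: (9)·(1/7) + (7)·(1/7) + (0)·(1/7) + (4)·(4/7) = 32/7.
B: (7)·(1/7) + (3)·(1/7) + (1)·(1/7) + (5)·(4/7) = 31/7.
The best pure response is A with expected payoff 32/7.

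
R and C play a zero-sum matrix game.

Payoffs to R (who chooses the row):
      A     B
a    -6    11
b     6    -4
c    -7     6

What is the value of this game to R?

Row c is strictly dominated by row a, so R never plays it.
The remaining 2×2 game on (a, b) × (A, B) has no saddle point. Let R play a with probability p; indifference gives −6p + 6(1−p) = 11p − 4(1−p), so p = 10/27.
Similarly C's optimal q on A is 5/9, and the value is -6·(5/9) + (11)·(4/9) = 14/9.

14/9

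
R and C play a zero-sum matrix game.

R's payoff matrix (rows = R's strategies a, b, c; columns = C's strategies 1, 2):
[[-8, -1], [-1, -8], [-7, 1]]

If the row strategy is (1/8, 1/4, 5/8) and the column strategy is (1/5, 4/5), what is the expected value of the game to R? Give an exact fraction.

Against (1/5, 4/5), each row's expected payoff is a: -12/5; b: -33/5; c: -3/5.
Taking the (1/8, 1/4, 5/8)-weighted average: (1/8)·(-12/5) + (1/4)·(-33/5) + (5/8)·(-3/5) = -93/40.

-93/40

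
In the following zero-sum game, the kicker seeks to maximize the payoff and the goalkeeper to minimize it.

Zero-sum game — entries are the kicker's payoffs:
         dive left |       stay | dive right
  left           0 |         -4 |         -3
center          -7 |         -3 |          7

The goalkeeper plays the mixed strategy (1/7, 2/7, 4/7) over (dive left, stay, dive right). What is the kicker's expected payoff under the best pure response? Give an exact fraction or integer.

15/7

left: (0)·(1/7) + (-4)·(2/7) + (-3)·(4/7) = -20/7.
center: (-7)·(1/7) + (-3)·(2/7) + (7)·(4/7) = 15/7.
The best pure response is center with expected payoff 15/7.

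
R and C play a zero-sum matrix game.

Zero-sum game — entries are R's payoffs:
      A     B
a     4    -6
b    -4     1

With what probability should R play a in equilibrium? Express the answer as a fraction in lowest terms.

1/3

Row minima are -6 and -4, so R's maximin is -4; column maxima are 4 and 1, so C's minimax is 1. These differ, so the equilibrium is in mixed strategies.
Let R play a with probability p. C is indifferent when 4p − 4(1−p) = −6p + (1−p), giving p = 1/3.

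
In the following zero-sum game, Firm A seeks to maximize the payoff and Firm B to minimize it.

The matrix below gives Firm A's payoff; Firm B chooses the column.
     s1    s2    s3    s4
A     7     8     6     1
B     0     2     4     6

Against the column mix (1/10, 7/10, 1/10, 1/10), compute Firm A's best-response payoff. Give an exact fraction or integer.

A: (7)·(1/10) + (8)·(7/10) + (6)·(1/10) + (1)·(1/10) = 7.
B: (0)·(1/10) + (2)·(7/10) + (4)·(1/10) + (6)·(1/10) = 12/5.
The best pure response is A with expected payoff 7.

7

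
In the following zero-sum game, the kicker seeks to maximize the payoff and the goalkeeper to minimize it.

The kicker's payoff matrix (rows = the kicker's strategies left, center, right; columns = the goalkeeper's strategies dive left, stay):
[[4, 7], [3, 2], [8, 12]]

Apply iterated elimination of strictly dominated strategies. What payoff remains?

Row center is strictly dominated by row left (4>3, 7>2); eliminate center.
Column stay is strictly dominated by dive left for the goalkeeper (4<7, 8<12); eliminate stay.
Row left is strictly dominated by row right (8>4); eliminate left.
Only (right, dive left) remains, with payoff 8.

8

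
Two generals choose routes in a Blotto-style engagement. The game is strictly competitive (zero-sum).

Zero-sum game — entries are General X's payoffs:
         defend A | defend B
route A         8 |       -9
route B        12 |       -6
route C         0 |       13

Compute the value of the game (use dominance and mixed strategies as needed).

Row route A is strictly dominated by row route B, so General X never plays it.
The remaining 2×2 game on (route B, route C) × (defend A, defend B) has no saddle point. Let General X play route B with probability p; indifference gives 12p = −6p + 13(1−p), so p = 13/31.
Similarly General Y's optimal q on defend A is 19/31, and the value is 12·(19/31) + (-6)·(12/31) = 156/31.

156/31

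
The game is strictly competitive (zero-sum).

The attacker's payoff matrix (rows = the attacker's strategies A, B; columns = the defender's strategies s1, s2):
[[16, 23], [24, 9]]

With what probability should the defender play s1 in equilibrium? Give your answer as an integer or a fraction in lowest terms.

Row minima are 16 and 9, so the attacker's maximin is 16; column maxima are 24 and 23, so the defender's minimax is 23. These differ, so the equilibrium is in mixed strategies.
Let the defender play s1 with probability q. The attacker is indifferent when 16q + 23(1−q) = 24q + 9(1−q), giving q = 7/11.

7/11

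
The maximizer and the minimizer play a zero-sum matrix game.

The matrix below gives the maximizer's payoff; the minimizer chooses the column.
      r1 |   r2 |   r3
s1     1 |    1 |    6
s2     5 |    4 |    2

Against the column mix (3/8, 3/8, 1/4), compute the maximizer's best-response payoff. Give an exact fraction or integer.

s1: (1)·(3/8) + (1)·(3/8) + (6)·(1/4) = 9/4.
s2: (5)·(3/8) + (4)·(3/8) + (2)·(1/4) = 31/8.
The best pure response is s2 with expected payoff 31/8.

31/8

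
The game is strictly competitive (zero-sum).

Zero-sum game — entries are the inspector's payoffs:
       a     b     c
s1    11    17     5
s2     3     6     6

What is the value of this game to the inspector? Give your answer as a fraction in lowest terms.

Column b is strictly dominated by a for the inspectee (it gives the inspector more in every row).
The remaining 2×2 game on (s1, s2) × (a, c) has no saddle point. Let the inspector play s1 with probability p; indifference gives 11p + 3(1−p) = 5p + 6(1−p), so p = 1/3.
Similarly the inspectee's optimal q on a is 1/9, and the value is 11·(1/9) + (5)·(8/9) = 17/3.

17/3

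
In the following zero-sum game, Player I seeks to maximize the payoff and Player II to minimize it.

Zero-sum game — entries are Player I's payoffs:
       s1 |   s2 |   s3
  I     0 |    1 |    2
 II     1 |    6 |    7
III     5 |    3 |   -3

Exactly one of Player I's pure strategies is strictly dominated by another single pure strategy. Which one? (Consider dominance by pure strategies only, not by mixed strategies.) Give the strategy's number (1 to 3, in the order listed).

Compare I with II: 1 > 0, 6 > 1, 7 > 2.
So II strictly dominates I for Player I; I is strictly dominated.

1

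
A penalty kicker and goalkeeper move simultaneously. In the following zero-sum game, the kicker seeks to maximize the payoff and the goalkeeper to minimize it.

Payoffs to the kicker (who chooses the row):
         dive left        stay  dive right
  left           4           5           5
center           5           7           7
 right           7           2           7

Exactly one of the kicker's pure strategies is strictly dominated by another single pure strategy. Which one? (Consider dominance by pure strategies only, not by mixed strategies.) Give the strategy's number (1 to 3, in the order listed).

Compare left with center: 5 > 4, 7 > 5, 7 > 5.
So center strictly dominates left for the kicker; left is strictly dominated.

1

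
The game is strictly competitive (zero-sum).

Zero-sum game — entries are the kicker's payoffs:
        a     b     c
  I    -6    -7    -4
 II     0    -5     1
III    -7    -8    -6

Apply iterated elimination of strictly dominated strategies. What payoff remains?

Row I is strictly dominated by row II (0>-6, -5>-7, 1>-4); eliminate I.
Row III is strictly dominated by row II (0>-7, -5>-8, 1>-6); eliminate III.
Column c is strictly dominated by a for the goalkeeper (0<1); eliminate c.
Column a is strictly dominated by b for the goalkeeper (-5<0); eliminate a.
Only (II, b) remains, with payoff -5.

-5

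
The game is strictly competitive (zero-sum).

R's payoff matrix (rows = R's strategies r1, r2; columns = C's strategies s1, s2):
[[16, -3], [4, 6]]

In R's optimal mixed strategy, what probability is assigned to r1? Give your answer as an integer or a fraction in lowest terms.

Row minima are -3 and 4, so R's maximin is 4; column maxima are 16 and 6, so C's minimax is 6. These differ, so the equilibrium is in mixed strategies.
Let R play r1 with probability p. C is indifferent when 16p + 4(1−p) = −3p + 6(1−p), giving p = 2/21.

2/21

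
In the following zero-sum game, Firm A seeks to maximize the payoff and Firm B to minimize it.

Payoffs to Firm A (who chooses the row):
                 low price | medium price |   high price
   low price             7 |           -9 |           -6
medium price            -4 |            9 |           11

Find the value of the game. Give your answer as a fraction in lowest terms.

Column high price is strictly dominated by medium price for Firm B (it gives Firm A more in every row).
The remaining 2×2 game on (low price, medium price) × (low price, medium price) has no saddle point. Let Firm A play low price with probability p; indifference gives 7p − 4(1−p) = −9p + 9(1−p), so p = 13/29.
Similarly Firm B's optimal q on low price is 18/29, and the value is 7·(18/29) + (-9)·(11/29) = 27/29.

27/29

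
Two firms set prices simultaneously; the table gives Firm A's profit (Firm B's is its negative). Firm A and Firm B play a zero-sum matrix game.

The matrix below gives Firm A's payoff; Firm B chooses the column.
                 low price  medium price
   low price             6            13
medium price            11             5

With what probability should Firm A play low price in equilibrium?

6/13

Row minima are 6 and 5, so Firm A's maximin is 6; column maxima are 11 and 13, so Firm B's minimax is 11. These differ, so the equilibrium is in mixed strategies.
Let Firm A play low price with probability p. Firm B is indifferent when 6p + 11(1−p) = 13p + 5(1−p), giving p = 6/13.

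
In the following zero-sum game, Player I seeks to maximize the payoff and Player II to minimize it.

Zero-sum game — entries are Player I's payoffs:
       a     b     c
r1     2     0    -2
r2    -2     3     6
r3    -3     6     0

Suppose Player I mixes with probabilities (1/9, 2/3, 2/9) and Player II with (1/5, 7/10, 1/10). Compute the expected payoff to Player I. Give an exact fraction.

Against (1/5, 7/10, 1/10), each row's expected payoff is r1: 1/5; r2: 23/10; r3: 18/5.
Taking the (1/9, 2/3, 2/9)-weighted average: (1/9)·(1/5) + (2/3)·(23/10) + (2/9)·(18/5) = 106/45.

106/45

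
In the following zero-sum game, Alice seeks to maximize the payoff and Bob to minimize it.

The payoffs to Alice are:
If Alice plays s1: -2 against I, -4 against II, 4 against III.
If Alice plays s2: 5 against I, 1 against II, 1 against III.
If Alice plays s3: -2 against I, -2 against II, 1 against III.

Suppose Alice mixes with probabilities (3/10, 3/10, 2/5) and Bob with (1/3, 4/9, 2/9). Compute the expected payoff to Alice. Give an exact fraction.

-3/10

Against (1/3, 4/9, 2/9), each row's expected payoff is s1: -14/9; s2: 7/3; s3: -4/3.
Taking the (3/10, 3/10, 2/5)-weighted average: (3/10)·(-14/9) + (3/10)·(7/3) + (2/5)·(-4/3) = -3/10.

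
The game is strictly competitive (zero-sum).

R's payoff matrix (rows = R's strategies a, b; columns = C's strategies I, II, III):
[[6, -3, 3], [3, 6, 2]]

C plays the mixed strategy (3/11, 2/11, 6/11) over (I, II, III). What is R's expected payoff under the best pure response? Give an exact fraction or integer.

3

a: (6)·(3/11) + (-3)·(2/11) + (3)·(6/11) = 30/11.
b: (3)·(3/11) + (6)·(2/11) + (2)·(6/11) = 3.
The best pure response is b with expected payoff 3.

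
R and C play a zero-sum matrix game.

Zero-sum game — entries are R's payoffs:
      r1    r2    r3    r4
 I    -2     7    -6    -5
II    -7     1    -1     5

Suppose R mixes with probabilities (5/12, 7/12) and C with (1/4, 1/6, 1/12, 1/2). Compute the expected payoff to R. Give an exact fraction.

-35/72

Against (1/4, 1/6, 1/12, 1/2), each row's expected payoff is I: -7/3; II: 5/6.
Taking the (5/12, 7/12)-weighted average: (5/12)·(-7/3) + (7/12)·(5/6) = -35/72.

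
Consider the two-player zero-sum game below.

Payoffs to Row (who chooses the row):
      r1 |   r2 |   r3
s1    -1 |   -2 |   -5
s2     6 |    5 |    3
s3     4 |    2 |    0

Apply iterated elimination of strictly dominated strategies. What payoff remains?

Column r2 is strictly dominated by r3 for Column (-5<-2, 3<5, 0<2); eliminate r2.
Column r1 is strictly dominated by r3 for Column (-5<-1, 3<6, 0<4); eliminate r1.
Row s1 is strictly dominated by row s2 (3>-5); eliminate s1.
Row s3 is strictly dominated by row s2 (3>0); eliminate s3.
Only (s2, r3) remains, with payoff 3.

3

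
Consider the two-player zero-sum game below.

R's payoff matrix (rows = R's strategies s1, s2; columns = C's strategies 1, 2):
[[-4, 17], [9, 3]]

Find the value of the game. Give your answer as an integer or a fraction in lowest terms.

Row minima are -4 and 3, so R's maximin is 3; column maxima are 9 and 17, so C's minimax is 9. These differ, so the equilibrium is in mixed strategies.
Let R play s1 with probability p. C is indifferent when −4p + 9(1−p) = 17p + 3(1−p), giving p = 2/9.
Let C play 1 with probability q. R is indifferent when −4q + 17(1−q) = 9q + 3(1−q), giving q = 14/27.
The value is -4·(14/27) + (17)·(13/27) = 55/9.

55/9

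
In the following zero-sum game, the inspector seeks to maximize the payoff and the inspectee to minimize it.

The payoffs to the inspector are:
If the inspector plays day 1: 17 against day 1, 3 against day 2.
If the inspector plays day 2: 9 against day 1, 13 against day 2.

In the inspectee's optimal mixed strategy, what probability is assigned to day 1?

5/9

Row minima are 3 and 9, so the inspector's maximin is 9; column maxima are 17 and 13, so the inspectee's minimax is 13. These differ, so the equilibrium is in mixed strategies.
Let the inspectee play day 1 with probability q. The inspector is indifferent when 17q + 3(1−q) = 9q + 13(1−q), giving q = 5/9.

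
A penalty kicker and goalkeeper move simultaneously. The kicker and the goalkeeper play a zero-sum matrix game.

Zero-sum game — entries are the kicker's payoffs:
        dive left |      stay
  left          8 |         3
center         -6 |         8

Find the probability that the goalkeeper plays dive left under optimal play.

Row minima are 3 and -6, so the kicker's maximin is 3; column maxima are 8 and 8, so the goalkeeper's minimax is 8. These differ, so the equilibrium is in mixed strategies.
Let the goalkeeper play dive left with probability q. The kicker is indifferent when 8q + 3(1−q) = −6q + 8(1−q), giving q = 5/19.

5/19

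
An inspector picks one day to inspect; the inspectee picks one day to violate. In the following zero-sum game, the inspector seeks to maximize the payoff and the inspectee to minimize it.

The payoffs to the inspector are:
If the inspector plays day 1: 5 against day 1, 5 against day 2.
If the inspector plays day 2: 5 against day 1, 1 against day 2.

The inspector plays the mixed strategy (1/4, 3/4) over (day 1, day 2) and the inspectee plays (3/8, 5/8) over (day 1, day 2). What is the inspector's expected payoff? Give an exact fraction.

Against (3/8, 5/8), each row's expected payoff is day 1: 5; day 2: 5/2.
Taking the (1/4, 3/4)-weighted average: (1/4)·(5) + (3/4)·(5/2) = 25/8.

25/8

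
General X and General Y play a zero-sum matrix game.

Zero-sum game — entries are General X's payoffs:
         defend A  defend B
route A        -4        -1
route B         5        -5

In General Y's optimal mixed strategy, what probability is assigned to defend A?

Row minima are -4 and -5, so General X's maximin is -4; column maxima are 5 and -1, so General Y's minimax is -1. These differ, so the equilibrium is in mixed strategies.
Let General Y play defend A with probability q. General X is indifferent when −4q − (1−q) = 5q − 5(1−q), giving q = 4/13.

4/13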